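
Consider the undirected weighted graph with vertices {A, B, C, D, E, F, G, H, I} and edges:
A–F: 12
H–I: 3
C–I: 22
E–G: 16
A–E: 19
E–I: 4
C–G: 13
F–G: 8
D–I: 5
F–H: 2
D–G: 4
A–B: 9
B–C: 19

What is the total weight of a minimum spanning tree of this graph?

52

Prim, starting at H.
Step 1: cheapest edge leaving the tree is F–H (2); add F.
Step 2: cheapest edge leaving the tree is H–I (3); add I.
Step 3: cheapest edge leaving the tree is E–I (4); add E.
Step 4: cheapest edge leaving the tree is D–I (5); add D.
Step 5: cheapest edge leaving the tree is D–G (4); add G.
Step 6: cheapest edge leaving the tree is A–F (12); add A.
Step 7: cheapest edge leaving the tree is A–B (9); add B.
Step 8: cheapest edge leaving the tree is C–G (13); add C.
MST edges: F–H, H–I, E–I, D–I, D–G, A–F, A–B, C–G; total weight 2+3+4+5+4+12+9+13 = 52.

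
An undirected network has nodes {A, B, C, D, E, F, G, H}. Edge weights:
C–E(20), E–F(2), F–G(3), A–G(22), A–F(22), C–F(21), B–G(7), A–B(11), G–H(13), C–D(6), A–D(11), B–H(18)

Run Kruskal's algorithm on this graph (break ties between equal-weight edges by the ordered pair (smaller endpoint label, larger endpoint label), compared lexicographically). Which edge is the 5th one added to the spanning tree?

Kruskal: consider edges lightest-first.
E–F (2): add — endpoints in different components.
F–G (3): add — endpoints in different components.
C–D (6): add — endpoints in different components.
B–G (7): add — endpoints in different components.
A–B (11): add — endpoints in different components.
A–D (11): add — endpoints in different components.
G–H (13): add — endpoints in different components.
The 5th edge added is A–B.

A-B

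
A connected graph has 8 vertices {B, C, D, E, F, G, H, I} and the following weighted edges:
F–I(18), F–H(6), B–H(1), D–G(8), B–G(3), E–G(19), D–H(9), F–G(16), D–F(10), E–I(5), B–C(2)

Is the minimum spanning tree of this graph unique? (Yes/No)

Yes

Sort edges by weight, then run Kruskal:
B–H (1): add — endpoints in different components.
B–C (2): add — endpoints in different components.
B–G (3): add — endpoints in different components.
E–I (5): add — endpoints in different components.
F–H (6): add — endpoints in different components.
D–G (8): add — endpoints in different components.
D–H (9): skip — D and H already connected.
D–F (10): skip — D and F already connected.
F–G (16): skip — F and G already connected.
F–I (18): add — endpoints in different components.
Every non-tree edge has weight strictly greater than the heaviest edge on the tree path between its endpoints, so the MST is unique.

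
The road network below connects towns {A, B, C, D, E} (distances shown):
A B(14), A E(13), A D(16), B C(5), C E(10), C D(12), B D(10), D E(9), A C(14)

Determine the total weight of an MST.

37

Sort edges by weight, then run Kruskal:
B C (5): add. Components now {A} {B,C} {D} {E}
D E (9): add. Components now {A} {B,C} {D,E}
B D (10): add. Components now {A} {B,C,D,E}
C E (10): skip — C and E already connected.
C D (12): skip — C and D already connected.
A E (13): add. Components now {A,B,C,D,E}
MST edges: B C, D E, B D, A E; total weight 5+9+10+13 = 37.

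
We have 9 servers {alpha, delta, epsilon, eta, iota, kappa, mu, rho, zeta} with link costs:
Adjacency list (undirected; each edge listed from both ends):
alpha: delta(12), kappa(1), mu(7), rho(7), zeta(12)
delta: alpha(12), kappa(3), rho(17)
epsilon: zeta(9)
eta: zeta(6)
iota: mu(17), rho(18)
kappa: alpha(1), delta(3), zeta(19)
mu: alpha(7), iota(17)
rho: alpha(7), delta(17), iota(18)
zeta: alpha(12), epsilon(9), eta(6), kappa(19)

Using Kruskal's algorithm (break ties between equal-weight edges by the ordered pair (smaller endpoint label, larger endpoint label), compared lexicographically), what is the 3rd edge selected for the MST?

Kruskal: consider edges lightest-first.
alpha—kappa (1): add — endpoints in different components.
delta—kappa (3): add — endpoints in different components.
eta—zeta (6): add — endpoints in different components.
alpha—mu (7): add — endpoints in different components.
alpha—rho (7): add — endpoints in different components.
epsilon—zeta (9): add — endpoints in different components.
alpha—delta (12): skip — delta and alpha already connected.
alpha—zeta (12): add — endpoints in different components.
delta—rho (17): skip — delta and rho already connected.
iota—mu (17): add — endpoints in different components.
The 3rd edge added is eta—zeta.

eta-zeta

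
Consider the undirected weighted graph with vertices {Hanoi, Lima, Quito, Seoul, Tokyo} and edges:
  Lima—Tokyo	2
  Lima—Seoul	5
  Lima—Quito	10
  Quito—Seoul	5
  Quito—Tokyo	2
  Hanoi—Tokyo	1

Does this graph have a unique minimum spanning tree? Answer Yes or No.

No

Kruskal: consider edges lightest-first.
Hanoi—Tokyo (1): add — endpoints in different components.
Lima—Tokyo (2): add — endpoints in different components.
Quito—Tokyo (2): add — endpoints in different components.
Lima—Seoul (5): add — endpoints in different components.
Non-tree edge Quito—Seoul has weight 5, equal to the heaviest edge on its tree cycle — swapping gives another MST of the same weight. Not unique.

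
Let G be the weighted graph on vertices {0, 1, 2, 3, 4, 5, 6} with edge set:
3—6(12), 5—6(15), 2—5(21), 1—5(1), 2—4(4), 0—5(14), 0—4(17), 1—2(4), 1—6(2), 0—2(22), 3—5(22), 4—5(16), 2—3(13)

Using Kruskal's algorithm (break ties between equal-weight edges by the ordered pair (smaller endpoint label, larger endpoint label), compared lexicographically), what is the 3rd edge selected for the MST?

1-2

Kruskal's algorithm — process edges by increasing weight (ties by edge label):
1—5 (1): add — endpoints in different components.
1—6 (2): add — endpoints in different components.
1—2 (4): add — endpoints in different components.
2—4 (4): add — endpoints in different components.
3—6 (12): add — endpoints in different components.
2—3 (13): skip — 2 and 3 already connected.
0—5 (14): add — endpoints in different components.
The 3rd edge added is 1—2.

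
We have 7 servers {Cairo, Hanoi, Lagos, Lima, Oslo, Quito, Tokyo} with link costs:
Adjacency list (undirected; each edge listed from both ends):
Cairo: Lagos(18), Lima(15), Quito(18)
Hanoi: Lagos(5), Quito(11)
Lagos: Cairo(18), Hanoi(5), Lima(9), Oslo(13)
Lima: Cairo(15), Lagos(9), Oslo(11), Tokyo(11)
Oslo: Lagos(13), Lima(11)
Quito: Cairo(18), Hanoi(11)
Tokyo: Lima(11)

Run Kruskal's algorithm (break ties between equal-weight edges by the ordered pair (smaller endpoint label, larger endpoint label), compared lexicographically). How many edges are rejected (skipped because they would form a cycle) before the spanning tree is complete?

1

Kruskal: consider edges lightest-first.
Hanoi–Lagos (5): add. Components now {Lima} {Hanoi,Lagos} {Cairo} {Quito} {Oslo} {Tokyo}
Lagos–Lima (9): add. Components now {Hanoi,Lagos,Lima} {Cairo} {Quito} {Oslo} {Tokyo}
Hanoi–Quito (11): add. Components now {Hanoi,Lagos,Lima,Quito} {Cairo} {Oslo} {Tokyo}
Lima–Oslo (11): add. Components now {Hanoi,Lagos,Lima,Oslo,Quito} {Cairo} {Tokyo}
Lima–Tokyo (11): add. Components now {Hanoi,Lagos,Lima,Oslo,Quito,Tokyo} {Cairo}
Lagos–Oslo (13): skip — Lagos and Oslo already connected.
Cairo–Lima (15): add. Components now {Cairo,Hanoi,Lagos,Lima,Oslo,Quito,Tokyo}
Edges rejected before the tree was complete: 1.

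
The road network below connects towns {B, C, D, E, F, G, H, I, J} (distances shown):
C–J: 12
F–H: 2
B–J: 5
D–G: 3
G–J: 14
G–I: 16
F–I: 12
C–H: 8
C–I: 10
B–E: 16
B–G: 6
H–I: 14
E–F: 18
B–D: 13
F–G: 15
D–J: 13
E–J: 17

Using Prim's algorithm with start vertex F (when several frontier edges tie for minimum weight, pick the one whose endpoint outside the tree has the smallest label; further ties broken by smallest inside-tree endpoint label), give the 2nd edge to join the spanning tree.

Prim, starting at F.
Step 1: cheapest edge leaving the tree is F–H (2); add H.
Step 2: cheapest edge leaving the tree is C–H (8); add C.
Step 3: cheapest edge leaving the tree is C–I (10); add I.
Step 4: cheapest edge leaving the tree is C–J (12); add J.
Step 5: cheapest edge leaving the tree is B–J (5); add B.
Step 6: cheapest edge leaving the tree is B–G (6); add G.
Step 7: cheapest edge leaving the tree is D–G (3); add D.
Step 8: cheapest edge leaving the tree is B–E (16); add E.
The 2nd edge added is C–H.

C-H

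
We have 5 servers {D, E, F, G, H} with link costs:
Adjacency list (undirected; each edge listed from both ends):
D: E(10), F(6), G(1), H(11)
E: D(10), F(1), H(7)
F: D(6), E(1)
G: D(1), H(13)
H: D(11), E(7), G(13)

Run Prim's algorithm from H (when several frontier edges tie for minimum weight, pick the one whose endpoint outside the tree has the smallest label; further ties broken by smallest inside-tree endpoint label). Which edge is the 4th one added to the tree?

D-G

Grow the tree from H using Prim:
Step 1: frontier [E-H 7, D-H 11, G-H 13] → take E-H (7); add E.
Step 2: frontier [E-F 1, D-E 10, D-H 11, G-H 13] → take E-F (1); add F.
Step 3: frontier [D-E 10, D-F 6, D-H 11, G-H 13] → take D-F (6); add D.
Step 4: frontier [D-G 1, G-H 13] → take D-G (1); add G.
The 4th edge added is D-G.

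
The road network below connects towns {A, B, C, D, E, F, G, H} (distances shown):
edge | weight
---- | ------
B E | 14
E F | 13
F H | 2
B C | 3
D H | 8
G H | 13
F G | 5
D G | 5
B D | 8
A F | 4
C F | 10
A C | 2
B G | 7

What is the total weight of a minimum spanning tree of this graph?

34

Prim, starting at D.
Step 1: cheapest edge leaving the tree is D G (5); add G.
Step 2: cheapest edge leaving the tree is F G (5); add F.
Step 3: cheapest edge leaving the tree is F H (2); add H.
Step 4: cheapest edge leaving the tree is A F (4); add A.
Step 5: cheapest edge leaving the tree is A C (2); add C.
Step 6: cheapest edge leaving the tree is B C (3); add B.
Step 7: cheapest edge leaving the tree is E F (13); add E.
MST edges: D G, F G, F H, A F, A C, B C, E F; total weight 5+5+2+4+2+3+13 = 34.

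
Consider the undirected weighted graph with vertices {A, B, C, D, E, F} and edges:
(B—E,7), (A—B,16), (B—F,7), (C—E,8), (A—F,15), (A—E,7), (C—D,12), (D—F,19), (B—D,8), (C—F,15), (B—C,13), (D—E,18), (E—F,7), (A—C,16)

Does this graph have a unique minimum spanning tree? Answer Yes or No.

Kruskal's algorithm — process edges by increasing weight (ties by edge label):
A—E (7): add — endpoints in different components.
B—E (7): add — endpoints in different components.
B—F (7): add — endpoints in different components.
E—F (7): skip — E and F already connected.
B—D (8): add — endpoints in different components.
C—E (8): add — endpoints in different components.
Non-tree edge E—F has weight 7, equal to the heaviest edge on its tree cycle — swapping gives another MST of the same weight. Not unique.

No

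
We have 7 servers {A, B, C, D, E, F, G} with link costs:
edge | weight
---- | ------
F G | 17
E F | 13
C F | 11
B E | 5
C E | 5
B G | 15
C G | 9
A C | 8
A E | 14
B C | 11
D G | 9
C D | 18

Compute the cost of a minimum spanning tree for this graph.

47

Kruskal's algorithm — process edges by increasing weight (ties by edge label):
B E (5): add — endpoints in different components.
C E (5): add — endpoints in different components.
A C (8): add — endpoints in different components.
C G (9): add — endpoints in different components.
D G (9): add — endpoints in different components.
B C (11): skip — B and C already connected.
C F (11): add — endpoints in different components.
MST edges: B E, C E, A C, C G, D G, C F; total weight 5+5+8+9+9+11 = 47.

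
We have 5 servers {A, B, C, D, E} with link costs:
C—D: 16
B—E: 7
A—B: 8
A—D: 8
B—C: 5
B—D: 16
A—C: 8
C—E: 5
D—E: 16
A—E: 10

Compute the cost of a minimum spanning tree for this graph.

Sort edges by weight, then run Kruskal:
B—C (5): add. Components now {A} {B,C} {D} {E}
C—E (5): add. Components now {A} {B,C,E} {D}
B—E (7): skip — B and E already connected.
A—B (8): add. Components now {A,B,C,E} {D}
A—C (8): skip — A and C already connected.
A—D (8): add. Components now {A,B,C,D,E}
MST edges: B—C, C—E, A—B, A—D; total weight 5+5+8+8 = 26.

26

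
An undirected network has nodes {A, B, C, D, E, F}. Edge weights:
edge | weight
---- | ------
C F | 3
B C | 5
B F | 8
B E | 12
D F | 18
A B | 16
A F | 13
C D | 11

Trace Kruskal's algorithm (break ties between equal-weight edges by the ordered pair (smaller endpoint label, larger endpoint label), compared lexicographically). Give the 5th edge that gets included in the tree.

A-F

Kruskal: consider edges lightest-first.
C F (3): add — endpoints in different components.
B C (5): add — endpoints in different components.
B F (8): skip — B and F already connected.
C D (11): add — endpoints in different components.
B E (12): add — endpoints in different components.
A F (13): add — endpoints in different components.
The 5th edge added is A F.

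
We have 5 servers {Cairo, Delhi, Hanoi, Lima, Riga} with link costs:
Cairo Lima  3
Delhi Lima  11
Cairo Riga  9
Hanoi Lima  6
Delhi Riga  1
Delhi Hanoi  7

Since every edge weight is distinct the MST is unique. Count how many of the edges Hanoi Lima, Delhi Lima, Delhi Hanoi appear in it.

Sort edges by weight, then run Kruskal:
Delhi Riga (1): add. Components now {Delhi,Riga} {Hanoi} {Cairo} {Lima}
Cairo Lima (3): add. Components now {Delhi,Riga} {Hanoi} {Cairo,Lima}
Hanoi Lima (6): add. Components now {Delhi,Riga} {Cairo,Hanoi,Lima}
Delhi Hanoi (7): add. Components now {Cairo,Delhi,Hanoi,Lima,Riga}
MST edge set: {Delhi Riga, Cairo Lima, Hanoi Lima, Delhi Hanoi}.
Of the listed edges, {Hanoi Lima, Delhi Hanoi} are in the MST → 2.

2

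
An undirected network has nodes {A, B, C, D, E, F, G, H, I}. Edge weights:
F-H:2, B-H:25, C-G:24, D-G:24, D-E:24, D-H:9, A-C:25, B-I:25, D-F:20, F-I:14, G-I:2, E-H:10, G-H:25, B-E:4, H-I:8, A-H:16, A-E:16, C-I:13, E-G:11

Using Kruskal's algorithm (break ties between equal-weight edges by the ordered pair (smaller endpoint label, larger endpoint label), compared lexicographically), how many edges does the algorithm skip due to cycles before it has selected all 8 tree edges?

Kruskal's algorithm — process edges by increasing weight (ties by edge label):
F-H (2): add — endpoints in different components.
G-I (2): add — endpoints in different components.
B-E (4): add — endpoints in different components.
H-I (8): add — endpoints in different components.
D-H (9): add — endpoints in different components.
E-H (10): add — endpoints in different components.
E-G (11): skip — E and G already connected.
C-I (13): add — endpoints in different components.
F-I (14): skip — F and I already connected.
A-E (16): add — endpoints in different components.
Edges rejected before the tree was complete: 2.

2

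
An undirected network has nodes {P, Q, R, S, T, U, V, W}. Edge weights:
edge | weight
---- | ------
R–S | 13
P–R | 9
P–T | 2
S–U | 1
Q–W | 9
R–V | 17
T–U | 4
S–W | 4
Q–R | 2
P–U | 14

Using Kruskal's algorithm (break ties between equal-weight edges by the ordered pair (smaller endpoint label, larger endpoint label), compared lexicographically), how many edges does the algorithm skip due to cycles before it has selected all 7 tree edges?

3

Sort edges by weight, then run Kruskal:
S–U (1): add — endpoints in different components.
P–T (2): add — endpoints in different components.
Q–R (2): add — endpoints in different components.
S–W (4): add — endpoints in different components.
T–U (4): add — endpoints in different components.
P–R (9): add — endpoints in different components.
Q–W (9): skip — W and Q already connected.
R–S (13): skip — R and S already connected.
P–U (14): skip — P and U already connected.
R–V (17): add — endpoints in different components.
Edges rejected before the tree was complete: 3.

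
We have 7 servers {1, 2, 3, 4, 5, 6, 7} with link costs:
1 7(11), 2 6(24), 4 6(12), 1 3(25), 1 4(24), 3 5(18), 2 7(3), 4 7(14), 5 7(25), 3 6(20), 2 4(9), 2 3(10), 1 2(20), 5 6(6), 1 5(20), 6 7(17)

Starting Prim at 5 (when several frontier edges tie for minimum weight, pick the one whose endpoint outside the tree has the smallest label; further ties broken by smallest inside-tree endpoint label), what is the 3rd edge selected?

Prim's algorithm from 5:
Step 1: cheapest edge leaving the tree is 5 6 (6); add 6.
Step 2: cheapest edge leaving the tree is 4 6 (12); add 4.
Step 3: cheapest edge leaving the tree is 2 4 (9); add 2.
Step 4: cheapest edge leaving the tree is 2 7 (3); add 7.
Step 5: cheapest edge leaving the tree is 2 3 (10); add 3.
Step 6: cheapest edge leaving the tree is 1 7 (11); add 1.
The 3rd edge added is 2 4.

2-4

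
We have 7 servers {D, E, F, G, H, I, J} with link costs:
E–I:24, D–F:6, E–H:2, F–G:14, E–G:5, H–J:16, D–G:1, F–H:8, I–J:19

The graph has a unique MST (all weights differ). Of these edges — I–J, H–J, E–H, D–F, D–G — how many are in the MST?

Kruskal's algorithm — process edges by increasing weight (ties by edge label):
D–G (1): add. Components now {D,G} {E} {F} {H} {I} {J}
E–H (2): add. Components now {D,G} {E,H} {F} {I} {J}
E–G (5): add. Components now {D,E,G,H} {F} {I} {J}
D–F (6): add. Components now {D,E,F,G,H} {I} {J}
F–H (8): skip — F and H already connected.
F–G (14): skip — F and G already connected.
H–J (16): add. Components now {D,E,F,G,H,J} {I}
I–J (19): add. Components now {D,E,F,G,H,I,J}
MST edge set: {D–G, E–H, E–G, D–F, H–J, I–J}.
Of the listed edges, {I–J, H–J, E–H, D–F, D–G} are in the MST → 5.

5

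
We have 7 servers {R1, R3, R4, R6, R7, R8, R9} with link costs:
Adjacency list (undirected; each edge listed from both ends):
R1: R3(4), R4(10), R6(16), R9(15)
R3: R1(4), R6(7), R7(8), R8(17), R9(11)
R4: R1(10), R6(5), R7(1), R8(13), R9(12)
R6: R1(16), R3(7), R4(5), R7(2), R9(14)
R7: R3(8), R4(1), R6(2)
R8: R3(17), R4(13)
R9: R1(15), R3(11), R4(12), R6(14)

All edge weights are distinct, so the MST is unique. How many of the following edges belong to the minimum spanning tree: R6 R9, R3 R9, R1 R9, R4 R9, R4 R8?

Sort edges by weight, then run Kruskal:
R4 R7 (1): add. Components now {R4,R7} {R1} {R9} {R8} {R3} {R6}
R6 R7 (2): add. Components now {R4,R6,R7} {R1} {R9} {R8} {R3}
R1 R3 (4): add. Components now {R4,R6,R7} {R1,R3} {R9} {R8}
R4 R6 (5): skip — R4 and R6 already connected.
R3 R6 (7): add. Components now {R1,R3,R4,R6,R7} {R9} {R8}
R3 R7 (8): skip — R7 and R3 already connected.
R1 R4 (10): skip — R4 and R1 already connected.
R3 R9 (11): add. Components now {R1,R3,R4,R6,R7,R9} {R8}
R4 R9 (12): skip — R4 and R9 already connected.
R4 R8 (13): add. Components now {R1,R3,R4,R6,R7,R8,R9}
MST edge set: {R4 R7, R6 R7, R1 R3, R3 R6, R3 R9, R4 R8}.
Of the listed edges, {R3 R9, R4 R8} are in the MST → 2.

2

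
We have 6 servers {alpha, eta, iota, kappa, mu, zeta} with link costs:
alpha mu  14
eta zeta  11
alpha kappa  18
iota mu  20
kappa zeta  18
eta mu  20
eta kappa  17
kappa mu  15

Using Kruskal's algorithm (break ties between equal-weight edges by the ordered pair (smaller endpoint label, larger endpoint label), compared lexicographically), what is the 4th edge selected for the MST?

eta-kappa

Sort edges by weight, then run Kruskal:
eta zeta (11): add — endpoints in different components.
alpha mu (14): add — endpoints in different components.
kappa mu (15): add — endpoints in different components.
eta kappa (17): add — endpoints in different components.
alpha kappa (18): skip — kappa and alpha already connected.
kappa zeta (18): skip — kappa and zeta already connected.
eta mu (20): skip — mu and eta already connected.
iota mu (20): add — endpoints in different components.
The 4th edge added is eta kappa.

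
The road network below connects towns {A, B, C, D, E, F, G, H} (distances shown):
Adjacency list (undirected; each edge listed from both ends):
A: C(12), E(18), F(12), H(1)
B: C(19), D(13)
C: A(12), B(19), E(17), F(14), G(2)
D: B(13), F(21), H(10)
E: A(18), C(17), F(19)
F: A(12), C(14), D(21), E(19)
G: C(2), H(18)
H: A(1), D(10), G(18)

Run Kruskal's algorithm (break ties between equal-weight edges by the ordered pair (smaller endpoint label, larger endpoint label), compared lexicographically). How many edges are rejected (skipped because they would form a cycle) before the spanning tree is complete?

1

Kruskal: consider edges lightest-first.
A–H (1): add — endpoints in different components.
C–G (2): add — endpoints in different components.
D–H (10): add — endpoints in different components.
A–C (12): add — endpoints in different components.
A–F (12): add — endpoints in different components.
B–D (13): add — endpoints in different components.
C–F (14): skip — C and F already connected.
C–E (17): add — endpoints in different components.
Edges rejected before the tree was complete: 1.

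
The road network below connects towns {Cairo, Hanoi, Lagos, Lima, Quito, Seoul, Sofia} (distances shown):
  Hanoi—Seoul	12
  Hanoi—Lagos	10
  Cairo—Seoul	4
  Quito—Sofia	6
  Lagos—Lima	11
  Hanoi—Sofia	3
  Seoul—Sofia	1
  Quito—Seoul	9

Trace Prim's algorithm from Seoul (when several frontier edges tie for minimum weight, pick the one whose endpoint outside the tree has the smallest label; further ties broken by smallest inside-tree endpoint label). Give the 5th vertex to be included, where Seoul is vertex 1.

Quito

Prim, starting at Seoul.
Step 1: frontier [Seoul—Sofia 1, Cairo—Seoul 4, Quito—Seoul 9, Hanoi—Seoul 12] → take Seoul—Sofia (1); add Sofia.
Step 2: frontier [Cairo—Seoul 4, Quito—Seoul 9, Hanoi—Seoul 12, Hanoi—Sofia 3, Quito—Sofia 6] → take Hanoi—Sofia (3); add Hanoi.
Step 3: frontier [Hanoi—Lagos 10, Cairo—Seoul 4, Quito—Seoul 9, Quito—Sofia 6] → take Cairo—Seoul (4); add Cairo.
Step 4: frontier [Hanoi—Lagos 10, Quito—Seoul 9, Quito—Sofia 6] → take Quito—Sofia (6); add Quito.
Step 5: frontier [Hanoi—Lagos 10] → take Hanoi—Lagos (10); add Lagos.
Step 6: frontier [Lagos—Lima 11] → take Lagos—Lima (11); add Lima.
Vertex order: Seoul, Sofia, Hanoi, Cairo, Quito, Lagos, Lima. The 5th vertex is Quito.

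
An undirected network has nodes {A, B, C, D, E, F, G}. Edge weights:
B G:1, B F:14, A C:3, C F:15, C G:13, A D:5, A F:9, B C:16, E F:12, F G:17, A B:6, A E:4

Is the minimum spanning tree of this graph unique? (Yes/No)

Kruskal: consider edges lightest-first.
B G (1): add — endpoints in different components.
A C (3): add — endpoints in different components.
A E (4): add — endpoints in different components.
A D (5): add — endpoints in different components.
A B (6): add — endpoints in different components.
A F (9): add — endpoints in different components.
Every non-tree edge has weight strictly greater than the heaviest edge on the tree path between its endpoints, so the MST is unique.

Yes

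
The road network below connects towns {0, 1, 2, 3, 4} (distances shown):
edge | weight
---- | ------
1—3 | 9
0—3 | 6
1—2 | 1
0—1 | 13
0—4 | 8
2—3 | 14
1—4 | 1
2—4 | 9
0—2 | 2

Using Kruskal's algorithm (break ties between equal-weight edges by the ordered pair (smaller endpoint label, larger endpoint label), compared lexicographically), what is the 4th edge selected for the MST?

0-3

Sort edges by weight, then run Kruskal:
1—2 (1): add. Components now {0} {1,2} {3} {4}
1—4 (1): add. Components now {0} {1,2,4} {3}
0—2 (2): add. Components now {0,1,2,4} {3}
0—3 (6): add. Components now {0,1,2,3,4}
The 4th edge added is 0—3.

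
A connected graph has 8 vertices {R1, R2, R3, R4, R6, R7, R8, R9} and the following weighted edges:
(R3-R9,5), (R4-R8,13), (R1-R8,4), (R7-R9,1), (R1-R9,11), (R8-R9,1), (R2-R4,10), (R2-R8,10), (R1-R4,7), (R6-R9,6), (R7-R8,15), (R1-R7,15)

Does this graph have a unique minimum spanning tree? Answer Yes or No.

Kruskal: consider edges lightest-first.
R7-R9 (1): add — endpoints in different components.
R8-R9 (1): add — endpoints in different components.
R1-R8 (4): add — endpoints in different components.
R3-R9 (5): add — endpoints in different components.
R6-R9 (6): add — endpoints in different components.
R1-R4 (7): add — endpoints in different components.
R2-R4 (10): add — endpoints in different components.
Non-tree edge R2-R8 has weight 10, equal to the heaviest edge on its tree cycle — swapping gives another MST of the same weight. Not unique.

No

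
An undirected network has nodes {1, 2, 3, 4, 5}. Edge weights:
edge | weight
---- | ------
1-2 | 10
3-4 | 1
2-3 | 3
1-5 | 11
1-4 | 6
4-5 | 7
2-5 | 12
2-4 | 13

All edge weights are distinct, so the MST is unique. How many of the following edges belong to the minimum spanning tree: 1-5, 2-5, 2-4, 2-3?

1

Kruskal's algorithm — process edges by increasing weight (ties by edge label):
3-4 (1): add — endpoints in different components.
2-3 (3): add — endpoints in different components.
1-4 (6): add — endpoints in different components.
4-5 (7): add — endpoints in different components.
MST edge set: {3-4, 2-3, 1-4, 4-5}.
Of the listed edges, {2-3} are in the MST → 1.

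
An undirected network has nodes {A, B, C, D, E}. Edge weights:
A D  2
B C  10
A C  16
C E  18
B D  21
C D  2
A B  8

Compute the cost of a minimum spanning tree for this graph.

30

Kruskal's algorithm — process edges by increasing weight (ties by edge label):
A D (2): add. Components now {A,D} {B} {C} {E}
C D (2): add. Components now {A,C,D} {B} {E}
A B (8): add. Components now {A,B,C,D} {E}
B C (10): skip — B and C already connected.
A C (16): skip — A and C already connected.
C E (18): add. Components now {A,B,C,D,E}
MST edges: A D, C D, A B, C E; total weight 2+2+8+18 = 30.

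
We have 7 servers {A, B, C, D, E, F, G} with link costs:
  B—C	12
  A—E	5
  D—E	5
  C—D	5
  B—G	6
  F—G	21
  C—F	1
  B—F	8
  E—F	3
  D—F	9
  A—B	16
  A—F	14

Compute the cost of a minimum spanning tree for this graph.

28

Kruskal: consider edges lightest-first.
C—F (1): add — endpoints in different components.
E—F (3): add — endpoints in different components.
A—E (5): add — endpoints in different components.
C—D (5): add — endpoints in different components.
D—E (5): skip — D and E already connected.
B—G (6): add — endpoints in different components.
B—F (8): add — endpoints in different components.
MST edges: C—F, E—F, A—E, C—D, B—G, B—F; total weight 1+3+5+5+6+8 = 28.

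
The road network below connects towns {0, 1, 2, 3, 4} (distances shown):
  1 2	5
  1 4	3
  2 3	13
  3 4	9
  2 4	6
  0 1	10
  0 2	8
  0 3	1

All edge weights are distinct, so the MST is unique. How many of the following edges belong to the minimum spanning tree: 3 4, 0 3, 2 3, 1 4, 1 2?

3

Sort edges by weight, then run Kruskal:
0 3 (1): add. Components now {0,3} {1} {2} {4}
1 4 (3): add. Components now {0,3} {1,4} {2}
1 2 (5): add. Components now {0,3} {1,2,4}
2 4 (6): skip — 2 and 4 already connected.
0 2 (8): add. Components now {0,1,2,3,4}
MST edge set: {0 3, 1 4, 1 2, 0 2}.
Of the listed edges, {0 3, 1 4, 1 2} are in the MST → 3.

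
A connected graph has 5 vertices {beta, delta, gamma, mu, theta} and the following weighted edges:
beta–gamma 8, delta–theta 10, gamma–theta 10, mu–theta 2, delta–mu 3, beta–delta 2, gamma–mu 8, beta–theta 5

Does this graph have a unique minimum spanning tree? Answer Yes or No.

Kruskal's algorithm — process edges by increasing weight (ties by edge label):
beta–delta (2): add — endpoints in different components.
mu–theta (2): add — endpoints in different components.
delta–mu (3): add — endpoints in different components.
beta–theta (5): skip — beta and theta already connected.
beta–gamma (8): add — endpoints in different components.
Non-tree edge gamma–mu has weight 8, equal to the heaviest edge on its tree cycle — swapping gives another MST of the same weight. Not unique.

No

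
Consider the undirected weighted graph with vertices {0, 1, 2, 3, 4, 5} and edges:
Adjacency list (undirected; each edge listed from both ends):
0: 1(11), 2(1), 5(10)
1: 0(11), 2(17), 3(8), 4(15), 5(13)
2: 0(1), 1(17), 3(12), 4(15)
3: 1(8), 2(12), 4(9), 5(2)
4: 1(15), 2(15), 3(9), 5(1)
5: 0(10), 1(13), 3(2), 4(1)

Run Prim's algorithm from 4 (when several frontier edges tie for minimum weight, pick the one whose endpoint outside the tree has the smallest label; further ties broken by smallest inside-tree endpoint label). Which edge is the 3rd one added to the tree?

1-3

Prim, starting at 4.
Step 1: cheapest edge leaving the tree is 4–5 (1); add 5.
Step 2: cheapest edge leaving the tree is 3–5 (2); add 3.
Step 3: cheapest edge leaving the tree is 1–3 (8); add 1.
Step 4: cheapest edge leaving the tree is 0–5 (10); add 0.
Step 5: cheapest edge leaving the tree is 0–2 (1); add 2.
The 3rd edge added is 1–3.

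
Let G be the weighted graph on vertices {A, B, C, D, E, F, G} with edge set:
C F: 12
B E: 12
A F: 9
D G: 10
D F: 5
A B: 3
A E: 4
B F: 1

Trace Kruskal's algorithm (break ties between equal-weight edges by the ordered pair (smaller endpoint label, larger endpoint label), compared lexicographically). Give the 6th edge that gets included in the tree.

C-F

Kruskal's algorithm — process edges by increasing weight (ties by edge label):
B F (1): add. Components now {A} {B,F} {C} {D} {E} {G}
A B (3): add. Components now {A,B,F} {C} {D} {E} {G}
A E (4): add. Components now {A,B,E,F} {C} {D} {G}
D F (5): add. Components now {A,B,D,E,F} {C} {G}
A F (9): skip — A and F already connected.
D G (10): add. Components now {A,B,D,E,F,G} {C}
B E (12): skip — B and E already connected.
C F (12): add. Components now {A,B,C,D,E,F,G}
The 6th edge added is C F.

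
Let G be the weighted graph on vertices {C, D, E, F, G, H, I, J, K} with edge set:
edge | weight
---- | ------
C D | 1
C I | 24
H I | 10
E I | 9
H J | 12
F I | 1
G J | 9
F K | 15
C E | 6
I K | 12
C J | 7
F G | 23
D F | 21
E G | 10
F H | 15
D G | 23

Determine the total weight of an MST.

55

Sort edges by weight, then run Kruskal:
C D (1): add — endpoints in different components.
F I (1): add — endpoints in different components.
C E (6): add — endpoints in different components.
C J (7): add — endpoints in different components.
E I (9): add — endpoints in different components.
G J (9): add — endpoints in different components.
E G (10): skip — E and G already connected.
H I (10): add — endpoints in different components.
H J (12): skip — H and J already connected.
I K (12): add — endpoints in different components.
MST edges: C D, F I, C E, C J, E I, G J, H I, I K; total weight 1+1+6+7+9+9+10+12 = 55.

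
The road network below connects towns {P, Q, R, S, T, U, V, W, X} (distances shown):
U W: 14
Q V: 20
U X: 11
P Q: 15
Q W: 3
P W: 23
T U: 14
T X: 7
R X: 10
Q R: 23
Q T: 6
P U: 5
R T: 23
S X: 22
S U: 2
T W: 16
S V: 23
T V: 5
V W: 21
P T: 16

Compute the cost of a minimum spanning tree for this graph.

49

Kruskal's algorithm — process edges by increasing weight (ties by edge label):
S U (2): add — endpoints in different components.
Q W (3): add — endpoints in different components.
P U (5): add — endpoints in different components.
T V (5): add — endpoints in different components.
Q T (6): add — endpoints in different components.
T X (7): add — endpoints in different components.
R X (10): add — endpoints in different components.
U X (11): add — endpoints in different components.
MST edges: S U, Q W, P U, T V, Q T, T X, R X, U X; total weight 2+3+5+5+6+7+10+11 = 49.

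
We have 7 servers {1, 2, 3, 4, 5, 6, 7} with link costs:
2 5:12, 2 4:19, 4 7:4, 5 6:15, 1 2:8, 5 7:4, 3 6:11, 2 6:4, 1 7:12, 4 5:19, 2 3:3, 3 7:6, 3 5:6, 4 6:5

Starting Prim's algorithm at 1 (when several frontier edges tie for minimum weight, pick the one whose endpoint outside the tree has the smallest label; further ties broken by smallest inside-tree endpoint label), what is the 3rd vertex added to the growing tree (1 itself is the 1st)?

3

Prim's algorithm from 1:
Step 1: frontier [1 2 8, 1 7 12] → take 1 2 (8); add 2.
Step 2: frontier [1 7 12, 2 3 3, 2 6 4, 2 5 12, 2 4 19] → take 2 3 (3); add 3.
Step 3: frontier [1 7 12, 2 6 4, 2 5 12, 2 4 19, 3 5 6, 3 7 6, 3 6 11] → take 2 6 (4); add 6.
Step 4: frontier [1 7 12, 2 5 12, 2 4 19, 3 5 6, 3 7 6, 4 6 5, 5 6 15] → take 4 6 (5); add 4.
Step 5: frontier [1 7 12, 2 5 12, 3 5 6, 3 7 6, 4 7 4, 4 5 19, 5 6 15] → take 4 7 (4); add 7.
Step 6: frontier [2 5 12, 3 5 6, 4 5 19, 5 6 15, 5 7 4] → take 5 7 (4); add 5.
Vertex order: 1, 2, 3, 6, 4, 7, 5. The 3rd vertex is 3.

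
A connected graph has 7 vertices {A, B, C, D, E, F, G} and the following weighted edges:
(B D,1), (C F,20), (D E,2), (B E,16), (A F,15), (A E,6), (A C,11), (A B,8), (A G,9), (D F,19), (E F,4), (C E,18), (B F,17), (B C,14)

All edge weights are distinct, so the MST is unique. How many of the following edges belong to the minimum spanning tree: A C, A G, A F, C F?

Kruskal: consider edges lightest-first.
B D (1): add. Components now {A} {B,D} {C} {E} {F} {G}
D E (2): add. Components now {A} {B,D,E} {C} {F} {G}
E F (4): add. Components now {A} {B,D,E,F} {C} {G}
A E (6): add. Components now {A,B,D,E,F} {C} {G}
A B (8): skip — A and B already connected.
A G (9): add. Components now {A,B,D,E,F,G} {C}
A C (11): add. Components now {A,B,C,D,E,F,G}
MST edge set: {B D, D E, E F, A E, A G, A C}.
Of the listed edges, {A C, A G} are in the MST → 2.

2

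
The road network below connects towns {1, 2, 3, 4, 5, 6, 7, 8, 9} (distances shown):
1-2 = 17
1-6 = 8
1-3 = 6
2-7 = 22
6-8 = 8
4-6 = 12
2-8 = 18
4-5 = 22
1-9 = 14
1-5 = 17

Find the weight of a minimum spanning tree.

104

Kruskal's algorithm — process edges by increasing weight (ties by edge label):
1-3 (6): add — endpoints in different components.
1-6 (8): add — endpoints in different components.
6-8 (8): add — endpoints in different components.
4-6 (12): add — endpoints in different components.
1-9 (14): add — endpoints in different components.
1-2 (17): add — endpoints in different components.
1-5 (17): add — endpoints in different components.
2-8 (18): skip — 2 and 8 already connected.
2-7 (22): add — endpoints in different components.
MST edges: 1-3, 1-6, 6-8, 4-6, 1-9, 1-2, 1-5, 2-7; total weight 6+8+8+12+14+17+17+22 = 104.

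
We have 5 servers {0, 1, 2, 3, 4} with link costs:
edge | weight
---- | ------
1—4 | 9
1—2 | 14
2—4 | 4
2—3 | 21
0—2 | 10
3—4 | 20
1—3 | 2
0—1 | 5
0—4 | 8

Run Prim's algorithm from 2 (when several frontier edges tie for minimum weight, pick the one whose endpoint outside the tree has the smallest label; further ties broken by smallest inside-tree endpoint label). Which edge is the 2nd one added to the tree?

0-4

Prim's algorithm from 2:
Step 1: cheapest edge leaving the tree is 2—4 (4); add 4.
Step 2: cheapest edge leaving the tree is 0—4 (8); add 0.
Step 3: cheapest edge leaving the tree is 0—1 (5); add 1.
Step 4: cheapest edge leaving the tree is 1—3 (2); add 3.
The 2nd edge added is 0—4.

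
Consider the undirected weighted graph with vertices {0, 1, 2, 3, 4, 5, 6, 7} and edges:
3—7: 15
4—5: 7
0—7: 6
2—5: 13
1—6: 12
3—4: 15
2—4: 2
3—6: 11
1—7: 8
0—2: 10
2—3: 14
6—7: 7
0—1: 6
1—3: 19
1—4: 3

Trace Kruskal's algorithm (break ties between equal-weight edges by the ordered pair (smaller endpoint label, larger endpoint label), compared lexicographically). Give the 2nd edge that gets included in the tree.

1-4

Kruskal's algorithm — process edges by increasing weight (ties by edge label):
2—4 (2): add — endpoints in different components.
1—4 (3): add — endpoints in different components.
0—1 (6): add — endpoints in different components.
0—7 (6): add — endpoints in different components.
4—5 (7): add — endpoints in different components.
6—7 (7): add — endpoints in different components.
1—7 (8): skip — 1 and 7 already connected.
0—2 (10): skip — 0 and 2 already connected.
3—6 (11): add — endpoints in different components.
The 2nd edge added is 1—4.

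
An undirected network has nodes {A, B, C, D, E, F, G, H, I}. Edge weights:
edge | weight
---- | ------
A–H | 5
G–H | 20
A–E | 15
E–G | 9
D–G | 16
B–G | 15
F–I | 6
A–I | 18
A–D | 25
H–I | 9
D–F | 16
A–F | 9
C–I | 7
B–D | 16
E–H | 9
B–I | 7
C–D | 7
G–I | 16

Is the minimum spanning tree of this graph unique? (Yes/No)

Kruskal's algorithm — process edges by increasing weight (ties by edge label):
A–H (5): add — endpoints in different components.
F–I (6): add — endpoints in different components.
B–I (7): add — endpoints in different components.
C–D (7): add — endpoints in different components.
C–I (7): add — endpoints in different components.
A–F (9): add — endpoints in different components.
E–G (9): add — endpoints in different components.
E–H (9): add — endpoints in different components.
Non-tree edge H–I has weight 9, equal to the heaviest edge on its tree cycle — swapping gives another MST of the same weight. Not unique.

No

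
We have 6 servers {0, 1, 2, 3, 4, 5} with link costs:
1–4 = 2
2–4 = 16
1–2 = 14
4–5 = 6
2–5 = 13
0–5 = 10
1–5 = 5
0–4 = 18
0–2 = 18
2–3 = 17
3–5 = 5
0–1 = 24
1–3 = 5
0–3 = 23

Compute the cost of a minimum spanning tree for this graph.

35

Grow the tree from 2 using Prim:
Step 1: frontier [2–5 13, 1–2 14, 2–4 16, 2–3 17, 0–2 18] → take 2–5 (13); add 5.
Step 2: frontier [1–2 14, 2–4 16, 2–3 17, 0–2 18, 1–5 5, 3–5 5, 4–5 6, 0–5 10] → take 1–5 (5); add 1.
Step 3: frontier [1–4 2, 1–3 5, 0–1 24, 2–4 16, 2–3 17, 0–2 18, 3–5 5, 4–5 6, 0–5 10] → take 1–4 (2); add 4.
Step 4: frontier [1–3 5, 0–1 24, 2–3 17, 0–2 18, 0–4 18, 3–5 5, 0–5 10] → take 1–3 (5); add 3.
Step 5: frontier [0–1 24, 0–2 18, 0–3 23, 0–4 18, 0–5 10] → take 0–5 (10); add 0.
MST edges: 2–5, 1–5, 1–4, 1–3, 0–5; total weight 13+5+2+5+10 = 35.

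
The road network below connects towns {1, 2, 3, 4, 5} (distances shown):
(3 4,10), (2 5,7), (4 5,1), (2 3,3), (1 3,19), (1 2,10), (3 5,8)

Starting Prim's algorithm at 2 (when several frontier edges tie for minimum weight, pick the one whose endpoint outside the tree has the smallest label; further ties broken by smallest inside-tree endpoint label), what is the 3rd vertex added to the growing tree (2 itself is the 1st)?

Prim's algorithm from 2:
Step 1: frontier [2 3 3, 2 5 7, 1 2 10] → take 2 3 (3); add 3.
Step 2: frontier [2 5 7, 1 2 10, 3 5 8, 3 4 10, 1 3 19] → take 2 5 (7); add 5.
Step 3: frontier [1 2 10, 3 4 10, 1 3 19, 4 5 1] → take 4 5 (1); add 4.
Step 4: frontier [1 2 10, 1 3 19] → take 1 2 (10); add 1.
Vertex order: 2, 3, 5, 4, 1. The 3rd vertex is 5.

5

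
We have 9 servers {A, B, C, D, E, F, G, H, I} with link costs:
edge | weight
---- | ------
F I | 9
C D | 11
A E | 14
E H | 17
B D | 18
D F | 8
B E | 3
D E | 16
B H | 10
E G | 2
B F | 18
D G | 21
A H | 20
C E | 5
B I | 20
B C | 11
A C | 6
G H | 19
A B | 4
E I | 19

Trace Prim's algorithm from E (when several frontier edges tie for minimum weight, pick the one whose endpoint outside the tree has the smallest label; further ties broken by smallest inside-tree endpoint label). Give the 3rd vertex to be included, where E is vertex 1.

B

Grow the tree from E using Prim:
Step 1: cheapest edge leaving the tree is E G (2); add G.
Step 2: cheapest edge leaving the tree is B E (3); add B.
Step 3: cheapest edge leaving the tree is A B (4); add A.
Step 4: cheapest edge leaving the tree is C E (5); add C.
Step 5: cheapest edge leaving the tree is B H (10); add H.
Step 6: cheapest edge leaving the tree is C D (11); add D.
Step 7: cheapest edge leaving the tree is D F (8); add F.
Step 8: cheapest edge leaving the tree is F I (9); add I.
Vertex order: E, G, B, A, C, H, D, F, I. The 3rd vertex is B.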